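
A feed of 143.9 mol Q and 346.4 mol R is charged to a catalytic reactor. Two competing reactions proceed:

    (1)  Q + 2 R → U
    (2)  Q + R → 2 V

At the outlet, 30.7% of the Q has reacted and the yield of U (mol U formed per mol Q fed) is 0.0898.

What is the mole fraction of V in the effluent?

0.135

Yield of U: 1ξ₁ / 143.9 = 0.0898 → ξ₁ = 12.92 mol.
Conversion of Q: 1ξ₁ + 1ξ₂ = 0.307 × 143.9 = 44.18 → ξ₂ = 31.26 mol.
Outlet amounts (n = n₀ + Σ ν·ξ):
  Q: 143.9 − 1(12.92) − 1(31.26) = 99.72
  R: 346.4 − 2(12.92) − 1(31.26) = 289.3
  U: 0 + 1(12.92) = 12.92
  V: 0 + 2(31.26) = 62.51
Total out = 464.5 mol; y_V = 62.51 / 464.5 = 0.1346.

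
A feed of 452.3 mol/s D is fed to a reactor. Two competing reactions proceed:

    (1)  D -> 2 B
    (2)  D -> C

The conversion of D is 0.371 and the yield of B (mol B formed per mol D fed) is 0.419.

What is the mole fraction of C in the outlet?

0.134

Yield of B: 2ξ₁ / 452.3 = 0.419 → ξ₁ = 94.76 mol/s.
Conversion of D: 1ξ₁ + 1ξ₂ = 0.371 × 452.3 = 167.8 → ξ₂ = 73.05 mol/s.
Outlet amounts (n = n₀ + Σ ν·ξ):
  D: 452.3 − 1(94.76) − 1(73.05) = 284.5
  B: 0 + 2(94.76) = 189.5
  C: 0 + 1(73.05) = 73.05
Total out = 547.1 mol/s; y_C = 73.05 / 547.1 = 0.1335.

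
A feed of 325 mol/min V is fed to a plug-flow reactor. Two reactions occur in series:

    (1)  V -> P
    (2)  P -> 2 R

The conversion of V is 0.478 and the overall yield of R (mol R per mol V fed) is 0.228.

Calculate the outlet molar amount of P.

Conversion of V: V consumed = 1ξ₁ = 0.478 × 325 → ξ₁ = 155.3 mol/min.
Yield of R: 2ξ₂ / 325 = 0.228 → ξ₂ = 37.05 mol/min.
Outlet amounts (n = n₀ + Σ ν·ξ):
  V: 325 − 1(155.3) = 169.7
  P: 0 + 1(155.3) − 1(37.05) = 118.3
  R: 0 + 2(37.05) = 74.1

118 mol/min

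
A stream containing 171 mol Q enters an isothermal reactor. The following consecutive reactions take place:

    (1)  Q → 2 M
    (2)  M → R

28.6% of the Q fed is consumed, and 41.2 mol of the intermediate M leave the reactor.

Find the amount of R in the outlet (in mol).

Conversion of Q: Q consumed = 1ξ₁ = 0.286 × 171 → ξ₁ = 48.91 mol.
M balance: n_M = 0 + 2ξ₁ − 1ξ₂ = 41.2 → ξ₂ = (2·48.91 − 41.2)/1 = 56.61 mol.
Outlet amounts (n = n₀ + Σ ν·ξ):
  Q: 171 − 1(48.91) = 122.1
  M: 0 + 2(48.91) − 1(56.61) = 41.2
  R: 0 + 1(56.61) = 56.61

56.6 mol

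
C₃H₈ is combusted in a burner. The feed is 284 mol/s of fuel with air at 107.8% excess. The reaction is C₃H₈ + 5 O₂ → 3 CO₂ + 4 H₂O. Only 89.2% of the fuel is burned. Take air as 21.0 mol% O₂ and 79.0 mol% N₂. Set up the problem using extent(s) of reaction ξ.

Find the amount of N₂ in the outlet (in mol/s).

11100 mol/s

Stoichiometric O₂ = 5 × 284 = 1420 mol/s; O₂ fed = 1420 × 2.078 = 2951 mol/s.
N₂ fed = 2951 × 79/21 = 11100 mol/s.
Fuel reacted = 0.892 × 284 → ξ = 253.3 mol/s.
Outlet (n = n₀ + ν ξ):
  C₃H₈: 284 − 1(253.3) = 30.67
  O₂: 2951 − 5(253.3) = 1684
  N₂: 11100 (inert)
  CO₂: 0 + 3(253.3) = 760
  H₂O: 0 + 4(253.3) = 1013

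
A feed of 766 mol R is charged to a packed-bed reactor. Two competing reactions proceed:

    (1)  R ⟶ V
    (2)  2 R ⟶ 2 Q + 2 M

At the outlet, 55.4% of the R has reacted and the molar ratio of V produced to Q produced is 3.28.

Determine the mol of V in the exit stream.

Conversion of R: R consumed = 0.554 × 766 = 424.4 mol = 1ξ₁ + 2ξ₂.
Selectivity: 1ξ₁ / (2ξ₂) = 3.28 → ξ₁ = 6.56 ξ₂.
Substitute: (1·6.56 + 2) ξ₂ = 424.4 → ξ₂ = 49.58 mol, ξ₁ = 325.2 mol.
Outlet amounts (n = n₀ + Σ ν·ξ):
  R: 766 − 1(325.2) − 2(49.58) = 341.6
  V: 0 + 1(325.2) = 325.2
  Q: 0 + 2(49.58) = 99.15
  M: 0 + 2(49.58) = 99.15

325 mol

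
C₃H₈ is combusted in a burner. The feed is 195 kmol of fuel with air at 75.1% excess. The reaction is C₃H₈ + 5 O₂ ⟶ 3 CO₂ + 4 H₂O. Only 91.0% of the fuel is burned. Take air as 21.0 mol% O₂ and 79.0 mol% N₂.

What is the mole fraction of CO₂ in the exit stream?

0.0626

Stoichiometric O₂ = 5 × 195 = 975 kmol; O₂ fed = 975 × 1.751 = 1707 kmol.
N₂ fed = 1707 × 79/21 = 6422 kmol.
Fuel reacted = 0.91 × 195 → ξ = 177.5 kmol.
Outlet (n = n₀ + ν ξ):
  C₃H₈: 195 − 1(177.5) = 17.55
  O₂: 1707 − 5(177.5) = 820
  N₂: 6422 (inert)
  CO₂: 0 + 3(177.5) = 532.4
  H₂O: 0 + 4(177.5) = 709.8
Total out = 8502 kmol; y_CO₂ = 532.4 / 8502 = 0.06261.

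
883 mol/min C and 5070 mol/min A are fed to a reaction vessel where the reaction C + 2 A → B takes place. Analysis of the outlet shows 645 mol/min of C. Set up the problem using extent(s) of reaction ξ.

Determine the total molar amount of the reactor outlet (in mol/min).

For C: n = n₀ − 1ξ → 645 = 883 − 1ξ, giving ξ = 238 mol/min.
Outlet amounts (n = n₀ + ν ξ):
  C: 883 − 1(238) = 645
  A: 5070 − 2(238) = 4594
  B: 0 + 1(238) = 238
Total out = 645 + 4594 + 238 = 5477 mol/min.

5480 mol/min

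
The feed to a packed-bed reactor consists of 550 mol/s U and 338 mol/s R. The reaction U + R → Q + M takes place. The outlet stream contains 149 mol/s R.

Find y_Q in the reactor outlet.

0.213

For R: n = n₀ − 1ξ → 149 = 338 − 1ξ, giving ξ = 189 mol/s.
Outlet amounts (n = n₀ + ν ξ):
  U: 550 − 1(189) = 361
  R: 338 − 1(189) = 149
  Q: 0 + 1(189) = 189
  M: 0 + 1(189) = 189
Total out = 888 mol/s; y_Q = 189 / 888 = 0.2128.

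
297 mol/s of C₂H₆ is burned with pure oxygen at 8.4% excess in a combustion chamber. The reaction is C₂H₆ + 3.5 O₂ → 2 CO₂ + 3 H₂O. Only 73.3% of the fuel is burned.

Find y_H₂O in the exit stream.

0.426

Stoichiometric O₂ = 3.5 × 297 = 1040 mol/s; O₂ fed = 1040 × 1.084 = 1127 mol/s.
Fuel reacted = 0.733 × 297 → ξ = 217.7 mol/s.
Outlet (n = n₀ + ν ξ):
  C₂H₆: 297 − 1(217.7) = 79.3
  O₂: 1127 − 3.5(217.7) = 364.9
  CO₂: 0 + 2(217.7) = 435.4
  H₂O: 0 + 3(217.7) = 653.1
Total out = 1533 mol/s; y_H₂O = 653.1 / 1533 = 0.4261.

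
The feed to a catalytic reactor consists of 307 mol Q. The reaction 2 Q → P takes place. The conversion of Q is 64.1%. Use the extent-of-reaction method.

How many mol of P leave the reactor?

Q reacted = 0.641 × 307 = 196.8 mol; ν_Q = −2, so ξ = 196.8/2 = 98.39 mol.
Outlet amounts (n = n₀ + ν ξ):
  Q: 307 − 2(98.39) = 110.2
  P: 0 + 1(98.39) = 98.39

98.4 mol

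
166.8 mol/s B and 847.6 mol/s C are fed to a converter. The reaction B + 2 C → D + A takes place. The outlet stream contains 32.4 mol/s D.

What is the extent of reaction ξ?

For D: n = n₀ + 1ξ → 32.4 = 0 + 1ξ, giving ξ = 32.4 mol/s.
Outlet amounts (n = n₀ + ν ξ):
  B: 166.8 − 1(32.4) = 134.4
  C: 847.6 − 2(32.4) = 782.8
  D: 0 + 1(32.4) = 32.4
  A: 0 + 1(32.4) = 32.4

ξ = 32.4 mol/s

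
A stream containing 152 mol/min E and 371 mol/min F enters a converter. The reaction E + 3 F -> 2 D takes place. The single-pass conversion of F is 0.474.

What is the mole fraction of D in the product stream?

0.289

F reacted = 0.474 × 371 = 175.9 mol/min; ν_F = −3, so ξ = 175.9/3 = 58.62 mol/min.
Outlet amounts (n = n₀ + ν ξ):
  E: 152 − 1(58.62) = 93.38
  F: 371 − 3(58.62) = 195.1
  D: 0 + 2(58.62) = 117.2
Total out = 405.8 mol/min; y_D = 117.2 / 405.8 = 0.2889.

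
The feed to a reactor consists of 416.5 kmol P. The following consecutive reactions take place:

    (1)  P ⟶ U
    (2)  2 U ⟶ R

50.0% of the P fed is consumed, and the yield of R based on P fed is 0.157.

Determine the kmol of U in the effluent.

Conversion of P: P consumed = 1ξ₁ = 0.5 × 416.5 → ξ₁ = 208.2 kmol.
Yield of R: 1ξ₂ / 416.5 = 0.157 → ξ₂ = 65.39 kmol.
Outlet amounts (n = n₀ + Σ ν·ξ):
  P: 416.5 − 1(208.2) = 208.2
  U: 0 + 1(208.2) − 2(65.39) = 77.47
  R: 0 + 1(65.39) = 65.39

77.5 kmol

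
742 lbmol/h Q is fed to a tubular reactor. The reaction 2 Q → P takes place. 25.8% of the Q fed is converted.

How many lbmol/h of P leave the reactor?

Q reacted = 0.258 × 742 = 191.4 lbmol/h; ν_Q = −2, so ξ = 191.4/2 = 95.72 lbmol/h.
Outlet amounts (n = n₀ + ν ξ):
  Q: 742 − 2(95.72) = 550.6
  P: 0 + 1(95.72) = 95.72

95.7 lbmol/h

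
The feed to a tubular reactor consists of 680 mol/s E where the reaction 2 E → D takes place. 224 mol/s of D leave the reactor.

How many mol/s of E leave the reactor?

232 mol/s

For D: n = n₀ + 1ξ → 224 = 0 + 1ξ, giving ξ = 224 mol/s.
Outlet amounts (n = n₀ + ν ξ):
  E: 680 − 2(224) = 232
  D: 0 + 1(224) = 224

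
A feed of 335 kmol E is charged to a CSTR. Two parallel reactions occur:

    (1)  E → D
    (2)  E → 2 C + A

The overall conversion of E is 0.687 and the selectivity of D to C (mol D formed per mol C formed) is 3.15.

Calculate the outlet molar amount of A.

31.5 kmol

Conversion of E: E consumed = 0.687 × 335 = 230.1 kmol = 1ξ₁ + 1ξ₂.
Selectivity: 1ξ₁ / (2ξ₂) = 3.15 → ξ₁ = 6.3 ξ₂.
Substitute: (1·6.3 + 1) ξ₂ = 230.1 → ξ₂ = 31.53 kmol, ξ₁ = 198.6 kmol.
Outlet amounts (n = n₀ + Σ ν·ξ):
  E: 335 − 1(198.6) − 1(31.53) = 104.9
  D: 0 + 1(198.6) = 198.6
  C: 0 + 2(31.53) = 63.05
  A: 0 + 1(31.53) = 31.53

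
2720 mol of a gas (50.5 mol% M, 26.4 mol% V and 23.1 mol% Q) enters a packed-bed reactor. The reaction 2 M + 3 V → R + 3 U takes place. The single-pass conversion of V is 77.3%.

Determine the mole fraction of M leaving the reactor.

V reacted = 0.773 × 718.1 = 555.1 mol; ν_V = −3, so ξ = 555.1/3 = 185 mol.
Outlet amounts (n = n₀ + ν ξ):
  M: 1374 − 2(185) = 1004
  V: 718.1 − 3(185) = 163
  R: 0 + 1(185) = 185
  U: 0 + 3(185) = 555.1
  Q: 628.3 (inert)
Total out = 2535 mol; y_M = 1004 / 2535 = 0.3959.

0.396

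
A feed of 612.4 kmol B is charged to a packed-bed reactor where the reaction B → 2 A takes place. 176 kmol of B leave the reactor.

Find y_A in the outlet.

For B: n = n₀ − 1ξ → 176 = 612.4 − 1ξ, giving ξ = 436.4 kmol.
Outlet amounts (n = n₀ + ν ξ):
  B: 612.4 − 1(436.4) = 176
  A: 0 + 2(436.4) = 872.8
Total out = 1049 kmol; y_A = 872.8 / 1049 = 0.8322.

0.832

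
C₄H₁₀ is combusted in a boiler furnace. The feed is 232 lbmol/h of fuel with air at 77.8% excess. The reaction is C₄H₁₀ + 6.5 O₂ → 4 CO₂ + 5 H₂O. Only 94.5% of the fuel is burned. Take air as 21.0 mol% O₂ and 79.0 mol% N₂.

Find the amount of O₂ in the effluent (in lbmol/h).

1260 lbmol/h

Stoichiometric O₂ = 6.5 × 232 = 1508 lbmol/h; O₂ fed = 1508 × 1.778 = 2681 lbmol/h.
N₂ fed = 2681 × 79/21 = 10090 lbmol/h.
Fuel reacted = 0.945 × 232 → ξ = 219.2 lbmol/h.
Outlet (n = n₀ + ν ξ):
  C₄H₁₀: 232 − 1(219.2) = 12.76
  O₂: 2681 − 6.5(219.2) = 1256
  N₂: 10090 (inert)
  CO₂: 0 + 4(219.2) = 877
  H₂O: 0 + 5(219.2) = 1096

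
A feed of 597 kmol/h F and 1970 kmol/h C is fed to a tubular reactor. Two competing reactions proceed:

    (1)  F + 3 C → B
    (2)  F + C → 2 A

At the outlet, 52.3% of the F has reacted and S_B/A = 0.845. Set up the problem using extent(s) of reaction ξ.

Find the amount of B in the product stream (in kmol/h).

196 kmol/h

Conversion of F: F consumed = 0.523 × 597 = 312.2 kmol/h = 1ξ₁ + 1ξ₂.
Selectivity: 1ξ₁ / (2ξ₂) = 0.845 → ξ₁ = 1.69 ξ₂.
Substitute: (1·1.69 + 1) ξ₂ = 312.2 → ξ₂ = 116.1 kmol/h, ξ₁ = 196.2 kmol/h.
Outlet amounts (n = n₀ + Σ ν·ξ):
  F: 597 − 1(196.2) − 1(116.1) = 284.8
  C: 1970 − 3(196.2) − 1(116.1) = 1265
  B: 0 + 1(196.2) = 196.2
  A: 0 + 2(116.1) = 232.1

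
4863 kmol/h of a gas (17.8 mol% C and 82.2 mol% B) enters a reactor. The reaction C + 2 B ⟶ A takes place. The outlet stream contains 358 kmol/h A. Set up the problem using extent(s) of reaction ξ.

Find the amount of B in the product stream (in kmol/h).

For A: n = n₀ + 1ξ → 358 = 0 + 1ξ, giving ξ = 358 kmol/h.
Outlet amounts (n = n₀ + ν ξ):
  C: 865.6 − 1(358) = 507.6
  B: 3997 − 2(358) = 3281
  A: 0 + 1(358) = 358

3280 kmol/h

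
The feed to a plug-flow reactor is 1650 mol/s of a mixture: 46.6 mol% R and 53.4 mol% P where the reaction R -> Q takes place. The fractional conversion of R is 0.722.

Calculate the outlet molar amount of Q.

555 mol/s

R reacted = 0.722 × 768.9 = 555.1 mol/s; ν_R = −1, so ξ = 555.1/1 = 555.1 mol/s.
Outlet amounts (n = n₀ + ν ξ):
  R: 768.9 − 1(555.1) = 213.8
  Q: 0 + 1(555.1) = 555.1
  P: 881.1 (inert)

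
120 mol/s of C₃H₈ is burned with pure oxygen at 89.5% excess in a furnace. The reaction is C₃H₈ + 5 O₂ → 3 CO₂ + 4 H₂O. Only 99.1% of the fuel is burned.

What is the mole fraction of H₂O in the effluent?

0.346

Stoichiometric O₂ = 5 × 120 = 600 mol/s; O₂ fed = 600 × 1.895 = 1137 mol/s.
Fuel reacted = 0.991 × 120 → ξ = 118.9 mol/s.
Outlet (n = n₀ + ν ξ):
  C₃H₈: 120 − 1(118.9) = 1.08
  O₂: 1137 − 5(118.9) = 542.4
  CO₂: 0 + 3(118.9) = 356.8
  H₂O: 0 + 4(118.9) = 475.7
Total out = 1376 mol/s; y_H₂O = 475.7 / 1376 = 0.3457.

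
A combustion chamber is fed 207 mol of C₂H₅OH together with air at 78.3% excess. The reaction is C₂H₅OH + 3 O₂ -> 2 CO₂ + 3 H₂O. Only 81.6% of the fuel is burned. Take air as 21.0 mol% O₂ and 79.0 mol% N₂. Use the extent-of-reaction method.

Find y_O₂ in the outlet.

Stoichiometric O₂ = 3 × 207 = 621 mol; O₂ fed = 621 × 1.783 = 1107 mol.
N₂ fed = 1107 × 79/21 = 4165 mol.
Fuel reacted = 0.816 × 207 → ξ = 168.9 mol.
Outlet (n = n₀ + ν ξ):
  C₂H₅OH: 207 − 1(168.9) = 38.09
  O₂: 1107 − 3(168.9) = 600.5
  N₂: 4165 (inert)
  CO₂: 0 + 2(168.9) = 337.8
  H₂O: 0 + 3(168.9) = 506.7
Total out = 5648 mol; y_O₂ = 600.5 / 5648 = 0.1063.

0.106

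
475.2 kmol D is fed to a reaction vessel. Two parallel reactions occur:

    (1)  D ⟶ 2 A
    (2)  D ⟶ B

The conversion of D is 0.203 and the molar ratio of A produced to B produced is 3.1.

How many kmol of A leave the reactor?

117 kmol

Conversion of D: D consumed = 0.203 × 475.2 = 96.47 kmol = 1ξ₁ + 1ξ₂.
Selectivity: 2ξ₁ / (1ξ₂) = 3.1 → ξ₁ = 1.55 ξ₂.
Substitute: (1·1.55 + 1) ξ₂ = 96.47 → ξ₂ = 37.83 kmol, ξ₁ = 58.64 kmol.
Outlet amounts (n = n₀ + Σ ν·ξ):
  D: 475.2 − 1(58.64) − 1(37.83) = 378.7
  A: 0 + 2(58.64) = 117.3
  B: 0 + 1(37.83) = 37.83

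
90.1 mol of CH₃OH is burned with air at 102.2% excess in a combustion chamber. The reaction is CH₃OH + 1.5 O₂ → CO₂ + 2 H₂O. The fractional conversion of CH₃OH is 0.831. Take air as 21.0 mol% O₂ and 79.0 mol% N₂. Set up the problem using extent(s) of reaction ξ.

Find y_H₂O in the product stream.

Stoichiometric O₂ = 1.5 × 90.1 = 135.1 mol; O₂ fed = 135.1 × 2.022 = 273.3 mol.
N₂ fed = 273.3 × 79/21 = 1028 mol.
Fuel reacted = 0.831 × 90.1 → ξ = 74.87 mol.
Outlet (n = n₀ + ν ξ):
  CH₃OH: 90.1 − 1(74.87) = 15.23
  O₂: 273.3 − 1.5(74.87) = 161
  N₂: 1028 (inert)
  CO₂: 0 + 1(74.87) = 74.87
  H₂O: 0 + 2(74.87) = 149.7
Total out = 1429 mol; y_H₂O = 149.7 / 1429 = 0.1048.

0.105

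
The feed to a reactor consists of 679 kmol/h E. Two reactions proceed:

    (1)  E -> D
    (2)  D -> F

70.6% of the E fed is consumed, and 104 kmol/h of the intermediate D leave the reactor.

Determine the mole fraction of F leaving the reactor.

0.553

Conversion of E: E consumed = 1ξ₁ = 0.706 × 679 → ξ₁ = 479.4 kmol/h.
D balance: n_D = 0 + 1ξ₁ − 1ξ₂ = 104 → ξ₂ = (1·479.4 − 104)/1 = 375.4 kmol/h.
Outlet amounts (n = n₀ + Σ ν·ξ):
  E: 679 − 1(479.4) = 199.6
  D: 0 + 1(479.4) − 1(375.4) = 104
  F: 0 + 1(375.4) = 375.4
Total out = 679 kmol/h; y_F = 375.4 / 679 = 0.5528.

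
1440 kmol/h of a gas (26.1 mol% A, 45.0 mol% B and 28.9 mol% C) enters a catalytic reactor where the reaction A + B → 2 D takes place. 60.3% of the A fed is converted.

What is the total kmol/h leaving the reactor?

A reacted = 0.603 × 375.8 = 226.6 kmol/h; ν_A = −1, so ξ = 226.6/1 = 226.6 kmol/h.
Outlet amounts (n = n₀ + ν ξ):
  A: 375.8 − 1(226.6) = 149.2
  B: 648 − 1(226.6) = 421.4
  D: 0 + 2(226.6) = 453.3
  C: 416.2 (inert)
Total out = 149.2 + 421.4 + 453.3 + 416.2 = 1440 kmol/h.

1440 kmol/h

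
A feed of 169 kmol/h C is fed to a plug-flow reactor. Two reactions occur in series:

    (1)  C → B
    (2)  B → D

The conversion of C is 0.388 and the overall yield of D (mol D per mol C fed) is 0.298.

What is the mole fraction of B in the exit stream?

0.09

Conversion of C: C consumed = 1ξ₁ = 0.388 × 169 → ξ₁ = 65.57 kmol/h.
Yield of D: 1ξ₂ / 169 = 0.298 → ξ₂ = 50.36 kmol/h.
Outlet amounts (n = n₀ + Σ ν·ξ):
  C: 169 − 1(65.57) = 103.4
  B: 0 + 1(65.57) − 1(50.36) = 15.21
  D: 0 + 1(50.36) = 50.36
Total out = 169 kmol/h; y_B = 15.21 / 169 = 0.09.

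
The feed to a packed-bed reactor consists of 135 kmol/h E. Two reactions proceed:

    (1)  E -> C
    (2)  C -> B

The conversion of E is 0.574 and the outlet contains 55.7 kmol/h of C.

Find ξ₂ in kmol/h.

Conversion of E: E consumed = 1ξ₁ = 0.574 × 135 → ξ₁ = 77.49 kmol/h.
C balance: n_C = 0 + 1ξ₁ − 1ξ₂ = 55.7 → ξ₂ = (1·77.49 − 55.7)/1 = 21.79 kmol/h.
Outlet amounts (n = n₀ + Σ ν·ξ):
  E: 135 − 1(77.49) = 57.51
  C: 0 + 1(77.49) − 1(21.79) = 55.7
  B: 0 + 1(21.79) = 21.79

ξ₂ = 21.8 kmol/h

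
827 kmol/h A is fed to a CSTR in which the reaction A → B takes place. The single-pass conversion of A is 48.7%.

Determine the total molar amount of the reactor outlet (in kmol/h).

A reacted = 0.487 × 827 = 402.7 kmol/h; ν_A = −1, so ξ = 402.7/1 = 402.7 kmol/h.
Outlet amounts (n = n₀ + ν ξ):
  A: 827 − 1(402.7) = 424.3
  B: 0 + 1(402.7) = 402.7
Total out = 424.3 + 402.7 = 827 kmol/h.

827 kmol/h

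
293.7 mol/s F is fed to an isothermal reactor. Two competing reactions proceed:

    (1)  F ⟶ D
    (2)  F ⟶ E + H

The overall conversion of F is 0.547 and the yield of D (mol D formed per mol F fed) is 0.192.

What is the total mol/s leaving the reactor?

398 mol/s

Yield of D: 1ξ₁ / 293.7 = 0.192 → ξ₁ = 56.39 mol/s.
Conversion of F: 1ξ₁ + 1ξ₂ = 0.547 × 293.7 = 160.7 → ξ₂ = 104.3 mol/s.
Outlet amounts (n = n₀ + Σ ν·ξ):
  F: 293.7 − 1(56.39) − 1(104.3) = 133
  D: 0 + 1(56.39) = 56.39
  E: 0 + 1(104.3) = 104.3
  H: 0 + 1(104.3) = 104.3
Total out = 133 + 56.39 + 104.3 + 104.3 = 398 mol/s.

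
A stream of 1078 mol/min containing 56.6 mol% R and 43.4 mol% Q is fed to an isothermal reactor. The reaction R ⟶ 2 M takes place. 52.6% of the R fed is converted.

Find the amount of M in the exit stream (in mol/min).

R reacted = 0.526 × 610.1 = 320.9 mol/min; ν_R = −1, so ξ = 320.9/1 = 320.9 mol/min.
Outlet amounts (n = n₀ + ν ξ):
  R: 610.1 − 1(320.9) = 289.2
  M: 0 + 2(320.9) = 641.9
  Q: 467.9 (inert)

642 mol/min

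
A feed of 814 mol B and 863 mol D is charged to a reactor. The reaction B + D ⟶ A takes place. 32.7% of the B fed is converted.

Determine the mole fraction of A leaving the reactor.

B reacted = 0.327 × 814 = 266.2 mol; ν_B = −1, so ξ = 266.2/1 = 266.2 mol.
Outlet amounts (n = n₀ + ν ξ):
  B: 814 − 1(266.2) = 547.8
  D: 863 − 1(266.2) = 596.8
  A: 0 + 1(266.2) = 266.2
Total out = 1411 mol; y_A = 266.2 / 1411 = 0.1887.

0.189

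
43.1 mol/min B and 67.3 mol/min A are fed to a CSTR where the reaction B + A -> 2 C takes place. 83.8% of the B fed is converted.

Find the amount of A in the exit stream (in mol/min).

B reacted = 0.838 × 43.1 = 36.12 mol/min; ν_B = −1, so ξ = 36.12/1 = 36.12 mol/min.
Outlet amounts (n = n₀ + ν ξ):
  B: 43.1 − 1(36.12) = 6.982
  A: 67.3 − 1(36.12) = 31.18
  C: 0 + 2(36.12) = 72.24

31.2 mol/min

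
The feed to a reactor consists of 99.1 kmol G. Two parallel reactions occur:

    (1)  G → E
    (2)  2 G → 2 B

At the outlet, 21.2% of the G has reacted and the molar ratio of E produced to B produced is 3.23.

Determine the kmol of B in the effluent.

Conversion of G: G consumed = 0.212 × 99.1 = 21.01 kmol = 1ξ₁ + 2ξ₂.
Selectivity: 1ξ₁ / (2ξ₂) = 3.23 → ξ₁ = 6.46 ξ₂.
Substitute: (1·6.46 + 2) ξ₂ = 21.01 → ξ₂ = 2.483 kmol, ξ₁ = 16.04 kmol.
Outlet amounts (n = n₀ + Σ ν·ξ):
  G: 99.1 − 1(16.04) − 2(2.483) = 78.09
  E: 0 + 1(16.04) = 16.04
  B: 0 + 2(2.483) = 4.967

4.97 kmol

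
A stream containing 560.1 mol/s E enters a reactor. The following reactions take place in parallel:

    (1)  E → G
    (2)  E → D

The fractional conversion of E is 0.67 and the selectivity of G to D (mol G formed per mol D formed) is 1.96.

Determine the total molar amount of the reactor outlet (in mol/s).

Conversion of E: E consumed = 0.67 × 560.1 = 375.3 mol/s = 1ξ₁ + 1ξ₂.
Selectivity: 1ξ₁ / (1ξ₂) = 1.96 → ξ₁ = 1.96 ξ₂.
Substitute: (1·1.96 + 1) ξ₂ = 375.3 → ξ₂ = 126.8 mol/s, ξ₁ = 248.5 mol/s.
Outlet amounts (n = n₀ + Σ ν·ξ):
  E: 560.1 − 1(248.5) − 1(126.8) = 184.8
  G: 0 + 1(248.5) = 248.5
  D: 0 + 1(126.8) = 126.8
Total out = 184.8 + 248.5 + 126.8 = 560.1 mol/s.

560 mol/s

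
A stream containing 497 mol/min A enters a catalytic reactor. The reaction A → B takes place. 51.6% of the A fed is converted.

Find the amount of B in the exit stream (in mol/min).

256 mol/min

A reacted = 0.516 × 497 = 256.5 mol/min; ν_A = −1, so ξ = 256.5/1 = 256.5 mol/min.
Outlet amounts (n = n₀ + ν ξ):
  A: 497 − 1(256.5) = 240.5
  B: 0 + 1(256.5) = 256.5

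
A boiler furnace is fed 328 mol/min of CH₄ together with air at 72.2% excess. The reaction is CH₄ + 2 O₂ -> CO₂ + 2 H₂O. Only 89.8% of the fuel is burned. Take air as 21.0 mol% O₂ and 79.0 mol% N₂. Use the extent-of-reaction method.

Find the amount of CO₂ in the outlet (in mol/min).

Stoichiometric O₂ = 2 × 328 = 656 mol/min; O₂ fed = 656 × 1.722 = 1130 mol/min.
N₂ fed = 1130 × 79/21 = 4250 mol/min.
Fuel reacted = 0.898 × 328 → ξ = 294.5 mol/min.
Outlet (n = n₀ + ν ξ):
  CH₄: 328 − 1(294.5) = 33.46
  O₂: 1130 − 2(294.5) = 540.5
  N₂: 4250 (inert)
  CO₂: 0 + 1(294.5) = 294.5
  H₂O: 0 + 2(294.5) = 589.1

295 mol/min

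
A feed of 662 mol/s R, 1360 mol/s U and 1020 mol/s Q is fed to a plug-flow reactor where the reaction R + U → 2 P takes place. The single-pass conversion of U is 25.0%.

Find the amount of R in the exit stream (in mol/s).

322 mol/s

U reacted = 0.25 × 1360 = 340 mol/s; ν_U = −1, so ξ = 340/1 = 340 mol/s.
Outlet amounts (n = n₀ + ν ξ):
  R: 662 − 1(340) = 322
  U: 1360 − 1(340) = 1020
  P: 0 + 2(340) = 680
  Q: 1020 (inert)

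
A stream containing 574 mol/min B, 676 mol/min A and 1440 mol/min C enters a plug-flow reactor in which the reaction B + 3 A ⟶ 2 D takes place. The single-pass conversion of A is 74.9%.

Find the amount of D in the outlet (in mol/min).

A reacted = 0.749 × 676 = 506.3 mol/min; ν_A = −3, so ξ = 506.3/3 = 168.8 mol/min.
Outlet amounts (n = n₀ + ν ξ):
  B: 574 − 1(168.8) = 405.2
  A: 676 − 3(168.8) = 169.7
  D: 0 + 2(168.8) = 337.5
  C: 1440 (inert)

338 mol/min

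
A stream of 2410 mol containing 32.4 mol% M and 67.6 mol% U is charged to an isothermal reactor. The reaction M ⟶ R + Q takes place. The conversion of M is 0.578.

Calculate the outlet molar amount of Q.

M reacted = 0.578 × 780.8 = 451.3 mol; ν_M = −1, so ξ = 451.3/1 = 451.3 mol.
Outlet amounts (n = n₀ + ν ξ):
  M: 780.8 − 1(451.3) = 329.5
  R: 0 + 1(451.3) = 451.3
  Q: 0 + 1(451.3) = 451.3
  U: 1629 (inert)

451 mol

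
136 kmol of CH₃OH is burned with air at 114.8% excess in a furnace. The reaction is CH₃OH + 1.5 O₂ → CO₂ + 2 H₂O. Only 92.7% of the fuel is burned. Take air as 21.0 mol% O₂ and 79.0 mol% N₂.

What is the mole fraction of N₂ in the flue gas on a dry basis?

0.811

Stoichiometric O₂ = 1.5 × 136 = 204 kmol; O₂ fed = 204 × 2.148 = 438.2 kmol.
N₂ fed = 438.2 × 79/21 = 1648 kmol.
Fuel reacted = 0.927 × 136 → ξ = 126.1 kmol.
Outlet (n = n₀ + ν ξ):
  CH₃OH: 136 − 1(126.1) = 9.928
  O₂: 438.2 − 1.5(126.1) = 249.1
  N₂: 1648 (inert)
  CO₂: 0 + 1(126.1) = 126.1
  H₂O: 0 + 2(126.1) = 252.1
Dry total = 2034 kmol; y_N₂ (dry) = 1648 / 2034 = 0.8106.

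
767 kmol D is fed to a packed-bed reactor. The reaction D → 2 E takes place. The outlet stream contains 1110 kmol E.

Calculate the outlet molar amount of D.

212 kmol

For E: n = n₀ + 2ξ → 1110 = 0 + 2ξ, giving ξ = 555 kmol.
Outlet amounts (n = n₀ + ν ξ):
  D: 767 − 1(555) = 212
  E: 0 + 2(555) = 1110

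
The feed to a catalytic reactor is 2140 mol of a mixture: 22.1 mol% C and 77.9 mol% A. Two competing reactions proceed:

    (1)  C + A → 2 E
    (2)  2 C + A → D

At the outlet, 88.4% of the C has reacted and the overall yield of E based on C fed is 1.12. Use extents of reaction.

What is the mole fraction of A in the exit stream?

Yield of E: 2ξ₁ / 472.9 = 1.12 → ξ₁ = 264.8 mol.
Conversion of C: 1ξ₁ + 2ξ₂ = 0.884 × 472.9 = 418.1 → ξ₂ = 76.62 mol.
Outlet amounts (n = n₀ + Σ ν·ξ):
  C: 472.9 − 1(264.8) − 2(76.62) = 54.86
  A: 1667 − 1(264.8) − 1(76.62) = 1326
  E: 0 + 2(264.8) = 529.7
  D: 0 + 1(76.62) = 76.62
Total out = 1987 mol; y_A = 1326 / 1987 = 0.6672.

0.667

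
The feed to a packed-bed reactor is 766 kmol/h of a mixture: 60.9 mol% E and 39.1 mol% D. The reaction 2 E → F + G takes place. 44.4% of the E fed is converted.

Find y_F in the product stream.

E reacted = 0.444 × 466.5 = 207.1 kmol/h; ν_E = −2, so ξ = 207.1/2 = 103.6 kmol/h.
Outlet amounts (n = n₀ + ν ξ):
  E: 466.5 − 2(103.6) = 259.4
  F: 0 + 1(103.6) = 103.6
  G: 0 + 1(103.6) = 103.6
  D: 299.5 (inert)
Total out = 766 kmol/h; y_F = 103.6 / 766 = 0.1352.

0.135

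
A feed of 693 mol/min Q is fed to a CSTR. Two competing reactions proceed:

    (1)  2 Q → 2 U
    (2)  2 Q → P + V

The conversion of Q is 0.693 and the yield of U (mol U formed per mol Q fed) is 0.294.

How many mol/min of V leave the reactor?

138 mol/min

Yield of U: 2ξ₁ / 693 = 0.294 → ξ₁ = 101.9 mol/min.
Conversion of Q: 2ξ₁ + 2ξ₂ = 0.693 × 693 = 480.2 → ξ₂ = 138.3 mol/min.
Outlet amounts (n = n₀ + Σ ν·ξ):
  Q: 693 − 2(101.9) − 2(138.3) = 212.8
  U: 0 + 2(101.9) = 203.7
  P: 0 + 1(138.3) = 138.3
  V: 0 + 1(138.3) = 138.3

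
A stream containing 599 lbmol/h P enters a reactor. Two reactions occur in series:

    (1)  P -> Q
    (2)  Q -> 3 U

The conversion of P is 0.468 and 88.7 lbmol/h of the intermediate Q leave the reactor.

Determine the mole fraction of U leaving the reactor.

Conversion of P: P consumed = 1ξ₁ = 0.468 × 599 → ξ₁ = 280.3 lbmol/h.
Q balance: n_Q = 0 + 1ξ₁ − 1ξ₂ = 88.7 → ξ₂ = (1·280.3 − 88.7)/1 = 191.6 lbmol/h.
Outlet amounts (n = n₀ + Σ ν·ξ):
  P: 599 − 1(280.3) = 318.7
  Q: 0 + 1(280.3) − 1(191.6) = 88.7
  U: 0 + 3(191.6) = 574.9
Total out = 982.3 lbmol/h; y_U = 574.9 / 982.3 = 0.5853.

0.585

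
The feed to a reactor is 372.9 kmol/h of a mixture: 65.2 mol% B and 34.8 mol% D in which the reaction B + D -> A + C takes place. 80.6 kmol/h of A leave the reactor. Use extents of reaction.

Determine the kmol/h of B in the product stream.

163 kmol/h

For A: n = n₀ + 1ξ → 80.6 = 0 + 1ξ, giving ξ = 80.6 kmol/h.
Outlet amounts (n = n₀ + ν ξ):
  B: 243.1 − 1(80.6) = 162.5
  D: 129.8 − 1(80.6) = 49.17
  A: 0 + 1(80.6) = 80.6
  C: 0 + 1(80.6) = 80.6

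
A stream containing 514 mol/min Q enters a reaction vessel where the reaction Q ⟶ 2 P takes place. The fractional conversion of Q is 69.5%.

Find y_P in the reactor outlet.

Q reacted = 0.695 × 514 = 357.2 mol/min; ν_Q = −1, so ξ = 357.2/1 = 357.2 mol/min.
Outlet amounts (n = n₀ + ν ξ):
  Q: 514 − 1(357.2) = 156.8
  P: 0 + 2(357.2) = 714.5
Total out = 871.2 mol/min; y_P = 714.5 / 871.2 = 0.8201.

0.82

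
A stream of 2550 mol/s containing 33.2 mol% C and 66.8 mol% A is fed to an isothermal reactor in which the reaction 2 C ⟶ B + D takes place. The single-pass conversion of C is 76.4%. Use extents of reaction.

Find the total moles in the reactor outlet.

C reacted = 0.764 × 846.6 = 646.8 mol/s; ν_C = −2, so ξ = 646.8/2 = 323.4 mol/s.
Outlet amounts (n = n₀ + ν ξ):
  C: 846.6 − 2(323.4) = 199.8
  B: 0 + 1(323.4) = 323.4
  D: 0 + 1(323.4) = 323.4
  A: 1703 (inert)
Total out = 199.8 + 323.4 + 323.4 + 1703 = 2550 mol/s.

2550 mol/s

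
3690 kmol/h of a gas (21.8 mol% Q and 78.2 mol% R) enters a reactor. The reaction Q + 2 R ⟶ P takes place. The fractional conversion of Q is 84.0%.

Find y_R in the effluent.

0.656

Q reacted = 0.84 × 804.4 = 675.7 kmol/h; ν_Q = −1, so ξ = 675.7/1 = 675.7 kmol/h.
Outlet amounts (n = n₀ + ν ξ):
  Q: 804.4 − 1(675.7) = 128.7
  R: 2886 − 2(675.7) = 1534
  P: 0 + 1(675.7) = 675.7
Total out = 2339 kmol/h; y_R = 1534 / 2339 = 0.656.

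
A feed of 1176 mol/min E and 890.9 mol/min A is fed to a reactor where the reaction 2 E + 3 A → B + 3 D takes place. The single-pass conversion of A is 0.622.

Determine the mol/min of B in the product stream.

A reacted = 0.622 × 890.9 = 554.1 mol/min; ν_A = −3, so ξ = 554.1/3 = 184.7 mol/min.
Outlet amounts (n = n₀ + ν ξ):
  E: 1176 − 2(184.7) = 806.6
  A: 890.9 − 3(184.7) = 336.8
  B: 0 + 1(184.7) = 184.7
  D: 0 + 3(184.7) = 554.1

185 mol/min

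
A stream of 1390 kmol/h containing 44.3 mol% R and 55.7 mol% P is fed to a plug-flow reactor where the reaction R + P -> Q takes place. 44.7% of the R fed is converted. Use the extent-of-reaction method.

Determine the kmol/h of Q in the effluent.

R reacted = 0.447 × 615.8 = 275.2 kmol/h; ν_R = −1, so ξ = 275.2/1 = 275.2 kmol/h.
Outlet amounts (n = n₀ + ν ξ):
  R: 615.8 − 1(275.2) = 340.5
  P: 774.2 − 1(275.2) = 499
  Q: 0 + 1(275.2) = 275.2

275 kmol/h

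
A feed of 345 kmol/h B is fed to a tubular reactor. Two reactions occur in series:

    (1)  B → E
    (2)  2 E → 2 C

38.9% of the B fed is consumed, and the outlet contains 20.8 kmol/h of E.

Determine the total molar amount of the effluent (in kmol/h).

Conversion of B: B consumed = 1ξ₁ = 0.389 × 345 → ξ₁ = 134.2 kmol/h.
E balance: n_E = 0 + 1ξ₁ − 2ξ₂ = 20.8 → ξ₂ = (1·134.2 − 20.8)/2 = 56.7 kmol/h.
Outlet amounts (n = n₀ + Σ ν·ξ):
  B: 345 − 1(134.2) = 210.8
  E: 0 + 1(134.2) − 2(56.7) = 20.8
  C: 0 + 2(56.7) = 113.4
Total out = 210.8 + 20.8 + 113.4 = 345 kmol/h.

345 kmol/h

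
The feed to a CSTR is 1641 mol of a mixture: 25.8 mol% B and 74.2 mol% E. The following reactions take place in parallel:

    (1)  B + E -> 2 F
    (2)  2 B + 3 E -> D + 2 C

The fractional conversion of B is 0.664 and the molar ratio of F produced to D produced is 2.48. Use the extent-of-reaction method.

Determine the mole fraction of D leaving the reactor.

0.0591

Conversion of B: B consumed = 0.664 × 423.4 = 281.1 mol = 1ξ₁ + 2ξ₂.
Selectivity: 2ξ₁ / (1ξ₂) = 2.48 → ξ₁ = 1.24 ξ₂.
Substitute: (1·1.24 + 2) ξ₂ = 281.1 → ξ₂ = 86.77 mol, ξ₁ = 107.6 mol.
Outlet amounts (n = n₀ + Σ ν·ξ):
  B: 423.4 − 1(107.6) − 2(86.77) = 142.3
  E: 1218 − 1(107.6) − 3(86.77) = 849.7
  F: 0 + 2(107.6) = 215.2
  D: 0 + 1(86.77) = 86.77
  C: 0 + 2(86.77) = 173.5
Total out = 1467 mol; y_D = 86.77 / 1467 = 0.05913.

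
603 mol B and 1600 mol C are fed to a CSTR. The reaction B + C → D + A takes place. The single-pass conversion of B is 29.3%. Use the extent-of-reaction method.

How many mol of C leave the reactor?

B reacted = 0.293 × 603 = 176.7 mol; ν_B = −1, so ξ = 176.7/1 = 176.7 mol.
Outlet amounts (n = n₀ + ν ξ):
  B: 603 − 1(176.7) = 426.3
  C: 1600 − 1(176.7) = 1423
  D: 0 + 1(176.7) = 176.7
  A: 0 + 1(176.7) = 176.7

1420 mol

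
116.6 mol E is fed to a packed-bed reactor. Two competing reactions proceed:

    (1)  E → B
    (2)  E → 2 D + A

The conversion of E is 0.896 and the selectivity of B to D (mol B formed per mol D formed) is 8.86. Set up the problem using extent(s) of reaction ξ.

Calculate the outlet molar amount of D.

11.2 mol

Conversion of E: E consumed = 0.896 × 116.6 = 104.5 mol = 1ξ₁ + 1ξ₂.
Selectivity: 1ξ₁ / (2ξ₂) = 8.86 → ξ₁ = 17.72 ξ₂.
Substitute: (1·17.72 + 1) ξ₂ = 104.5 → ξ₂ = 5.581 mol, ξ₁ = 98.89 mol.
Outlet amounts (n = n₀ + Σ ν·ξ):
  E: 116.6 − 1(98.89) − 1(5.581) = 12.13
  B: 0 + 1(98.89) = 98.89
  D: 0 + 2(5.581) = 11.16
  A: 0 + 1(5.581) = 5.581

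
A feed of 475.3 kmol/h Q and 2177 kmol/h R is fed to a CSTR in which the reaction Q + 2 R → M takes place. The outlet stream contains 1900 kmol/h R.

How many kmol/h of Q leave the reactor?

For R: n = n₀ − 2ξ → 1900 = 2177 − 2ξ, giving ξ = 138.5 kmol/h.
Outlet amounts (n = n₀ + ν ξ):
  Q: 475.3 − 1(138.5) = 336.8
  R: 2177 − 2(138.5) = 1900
  M: 0 + 1(138.5) = 138.5

337 kmol/h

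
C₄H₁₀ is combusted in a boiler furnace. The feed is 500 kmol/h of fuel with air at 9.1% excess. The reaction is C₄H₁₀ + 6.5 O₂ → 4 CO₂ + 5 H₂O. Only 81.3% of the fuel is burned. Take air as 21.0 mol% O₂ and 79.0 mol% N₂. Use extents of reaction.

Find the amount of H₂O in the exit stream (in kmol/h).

Stoichiometric O₂ = 6.5 × 500 = 3250 kmol/h; O₂ fed = 3250 × 1.091 = 3546 kmol/h.
N₂ fed = 3546 × 79/21 = 13340 kmol/h.
Fuel reacted = 0.813 × 500 → ξ = 406.5 kmol/h.
Outlet (n = n₀ + ν ξ):
  C₄H₁₀: 500 − 1(406.5) = 93.5
  O₂: 3546 − 6.5(406.5) = 903.5
  N₂: 13340 (inert)
  CO₂: 0 + 4(406.5) = 1626
  H₂O: 0 + 5(406.5) = 2032

2030 kmol/h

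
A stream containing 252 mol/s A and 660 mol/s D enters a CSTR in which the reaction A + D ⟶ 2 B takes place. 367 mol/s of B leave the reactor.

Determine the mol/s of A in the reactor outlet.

68.5 mol/s

For B: n = n₀ + 2ξ → 367 = 0 + 2ξ, giving ξ = 183.5 mol/s.
Outlet amounts (n = n₀ + ν ξ):
  A: 252 − 1(183.5) = 68.5
  D: 660 − 1(183.5) = 476.5
  B: 0 + 2(183.5) = 367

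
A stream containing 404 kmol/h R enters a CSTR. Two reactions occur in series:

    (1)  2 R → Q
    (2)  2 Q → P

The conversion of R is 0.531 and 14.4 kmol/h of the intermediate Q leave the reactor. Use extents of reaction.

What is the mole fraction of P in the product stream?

0.185

Conversion of R: R consumed = 2ξ₁ = 0.531 × 404 → ξ₁ = 107.3 kmol/h.
Q balance: n_Q = 0 + 1ξ₁ − 2ξ₂ = 14.4 → ξ₂ = (1·107.3 − 14.4)/2 = 46.43 kmol/h.
Outlet amounts (n = n₀ + Σ ν·ξ):
  R: 404 − 2(107.3) = 189.5
  Q: 0 + 1(107.3) − 2(46.43) = 14.4
  P: 0 + 1(46.43) = 46.43
Total out = 250.3 kmol/h; y_P = 46.43 / 250.3 = 0.1855.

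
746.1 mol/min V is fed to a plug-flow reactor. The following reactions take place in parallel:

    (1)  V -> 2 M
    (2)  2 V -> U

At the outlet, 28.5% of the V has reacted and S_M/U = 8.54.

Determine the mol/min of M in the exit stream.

Conversion of V: V consumed = 0.285 × 746.1 = 212.6 mol/min = 1ξ₁ + 2ξ₂.
Selectivity: 2ξ₁ / (1ξ₂) = 8.54 → ξ₁ = 4.27 ξ₂.
Substitute: (1·4.27 + 2) ξ₂ = 212.6 → ξ₂ = 33.91 mol/min, ξ₁ = 144.8 mol/min.
Outlet amounts (n = n₀ + Σ ν·ξ):
  V: 746.1 − 1(144.8) − 2(33.91) = 533.5
  M: 0 + 2(144.8) = 289.6
  U: 0 + 1(33.91) = 33.91

290 mol/min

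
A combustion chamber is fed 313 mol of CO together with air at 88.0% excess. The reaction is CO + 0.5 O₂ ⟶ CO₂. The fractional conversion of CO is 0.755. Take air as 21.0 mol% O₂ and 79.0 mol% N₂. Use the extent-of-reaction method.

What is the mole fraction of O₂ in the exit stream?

0.11

Stoichiometric O₂ = 0.5 × 313 = 156.5 mol; O₂ fed = 156.5 × 1.880 = 294.2 mol.
N₂ fed = 294.2 × 79/21 = 1107 mol.
Fuel reacted = 0.755 × 313 → ξ = 236.3 mol.
Outlet (n = n₀ + ν ξ):
  CO: 313 − 1(236.3) = 76.69
  O₂: 294.2 − 0.5(236.3) = 176.1
  N₂: 1107 (inert)
  CO₂: 0 + 1(236.3) = 236.3
Total out = 1596 mol; y_O₂ = 176.1 / 1596 = 0.1103.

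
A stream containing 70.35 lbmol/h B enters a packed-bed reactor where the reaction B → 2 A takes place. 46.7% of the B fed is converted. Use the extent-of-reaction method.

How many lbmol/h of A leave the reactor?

B reacted = 0.467 × 70.35 = 32.85 lbmol/h; ν_B = −1, so ξ = 32.85/1 = 32.85 lbmol/h.
Outlet amounts (n = n₀ + ν ξ):
  B: 70.35 − 1(32.85) = 37.5
  A: 0 + 2(32.85) = 65.71

65.7 lbmol/h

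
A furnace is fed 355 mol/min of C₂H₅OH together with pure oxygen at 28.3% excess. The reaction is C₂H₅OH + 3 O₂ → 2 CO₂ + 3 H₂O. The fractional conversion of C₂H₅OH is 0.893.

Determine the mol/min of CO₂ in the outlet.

Stoichiometric O₂ = 3 × 355 = 1065 mol/min; O₂ fed = 1065 × 1.283 = 1366 mol/min.
Fuel reacted = 0.893 × 355 → ξ = 317 mol/min.
Outlet (n = n₀ + ν ξ):
  C₂H₅OH: 355 − 1(317) = 37.99
  O₂: 1366 − 3(317) = 415.4
  CO₂: 0 + 2(317) = 634
  H₂O: 0 + 3(317) = 951

634 mol/min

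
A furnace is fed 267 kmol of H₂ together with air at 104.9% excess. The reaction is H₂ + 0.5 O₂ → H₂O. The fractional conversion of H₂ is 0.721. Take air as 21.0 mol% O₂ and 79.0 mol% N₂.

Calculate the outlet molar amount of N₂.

Stoichiometric O₂ = 0.5 × 267 = 133.5 kmol; O₂ fed = 133.5 × 2.049 = 273.5 kmol.
N₂ fed = 273.5 × 79/21 = 1029 kmol.
Fuel reacted = 0.721 × 267 → ξ = 192.5 kmol.
Outlet (n = n₀ + ν ξ):
  H₂: 267 − 1(192.5) = 74.49
  O₂: 273.5 − 0.5(192.5) = 177.3
  N₂: 1029 (inert)
  H₂O: 0 + 1(192.5) = 192.5

1030 kmol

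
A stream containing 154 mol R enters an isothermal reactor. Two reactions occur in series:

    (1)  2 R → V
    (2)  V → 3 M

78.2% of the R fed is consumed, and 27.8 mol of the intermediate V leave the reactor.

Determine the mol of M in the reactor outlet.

97.2 mol

Conversion of R: R consumed = 2ξ₁ = 0.782 × 154 → ξ₁ = 60.21 mol.
V balance: n_V = 0 + 1ξ₁ − 1ξ₂ = 27.8 → ξ₂ = (1·60.21 − 27.8)/1 = 32.41 mol.
Outlet amounts (n = n₀ + Σ ν·ξ):
  R: 154 − 2(60.21) = 33.57
  V: 0 + 1(60.21) − 1(32.41) = 27.8
  M: 0 + 3(32.41) = 97.24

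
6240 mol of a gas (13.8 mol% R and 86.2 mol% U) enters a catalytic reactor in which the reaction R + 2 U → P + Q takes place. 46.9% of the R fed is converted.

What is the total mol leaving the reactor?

5840 mol

R reacted = 0.469 × 861.1 = 403.9 mol; ν_R = −1, so ξ = 403.9/1 = 403.9 mol.
Outlet amounts (n = n₀ + ν ξ):
  R: 861.1 − 1(403.9) = 457.3
  U: 5379 − 2(403.9) = 4571
  P: 0 + 1(403.9) = 403.9
  Q: 0 + 1(403.9) = 403.9
Total out = 457.3 + 4571 + 403.9 + 403.9 = 5836 mol.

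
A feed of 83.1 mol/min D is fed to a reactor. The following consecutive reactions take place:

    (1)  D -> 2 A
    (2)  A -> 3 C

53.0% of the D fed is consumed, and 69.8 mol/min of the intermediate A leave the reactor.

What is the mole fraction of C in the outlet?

0.335

Conversion of D: D consumed = 1ξ₁ = 0.53 × 83.1 → ξ₁ = 44.04 mol/min.
A balance: n_A = 0 + 2ξ₁ − 1ξ₂ = 69.8 → ξ₂ = (2·44.04 − 69.8)/1 = 18.29 mol/min.
Outlet amounts (n = n₀ + Σ ν·ξ):
  D: 83.1 − 1(44.04) = 39.06
  A: 0 + 2(44.04) − 1(18.29) = 69.8
  C: 0 + 3(18.29) = 54.86
Total out = 163.7 mol/min; y_C = 54.86 / 163.7 = 0.3351.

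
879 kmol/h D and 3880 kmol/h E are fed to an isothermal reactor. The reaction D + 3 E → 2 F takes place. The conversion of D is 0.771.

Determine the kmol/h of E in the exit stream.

1850 kmol/h

D reacted = 0.771 × 879 = 677.7 kmol/h; ν_D = −1, so ξ = 677.7/1 = 677.7 kmol/h.
Outlet amounts (n = n₀ + ν ξ):
  D: 879 − 1(677.7) = 201.3
  E: 3880 − 3(677.7) = 1847
  F: 0 + 2(677.7) = 1355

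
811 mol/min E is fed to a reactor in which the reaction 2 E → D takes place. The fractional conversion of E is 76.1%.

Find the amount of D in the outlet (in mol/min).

309 mol/min

E reacted = 0.761 × 811 = 617.2 mol/min; ν_E = −2, so ξ = 617.2/2 = 308.6 mol/min.
Outlet amounts (n = n₀ + ν ξ):
  E: 811 − 2(308.6) = 193.8
  D: 0 + 1(308.6) = 308.6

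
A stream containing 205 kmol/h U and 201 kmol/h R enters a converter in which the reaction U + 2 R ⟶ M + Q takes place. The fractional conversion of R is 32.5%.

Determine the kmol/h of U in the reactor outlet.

R reacted = 0.325 × 201 = 65.33 kmol/h; ν_R = −2, so ξ = 65.33/2 = 32.66 kmol/h.
Outlet amounts (n = n₀ + ν ξ):
  U: 205 − 1(32.66) = 172.3
  R: 201 − 2(32.66) = 135.7
  M: 0 + 1(32.66) = 32.66
  Q: 0 + 1(32.66) = 32.66

172 kmol/h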